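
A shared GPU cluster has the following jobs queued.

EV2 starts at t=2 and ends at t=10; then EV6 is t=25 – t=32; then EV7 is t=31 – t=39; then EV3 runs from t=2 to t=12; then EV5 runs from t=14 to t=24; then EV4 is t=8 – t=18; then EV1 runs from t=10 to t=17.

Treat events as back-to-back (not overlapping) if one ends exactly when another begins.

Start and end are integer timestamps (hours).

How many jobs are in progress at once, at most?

Walk through starts and ends in time order (an end at T is processed before a start at T):
t=2 start EV2 → 1
t=2 start EV3 → 2
t=8 start EV4 → 3
t=10 end EV2 → 2
t=10 start EV1 → 3
t=12 end EV3 → 2
t=14 start EV5 → 3
t=17 end EV1 → 2
t=18 end EV4 → 1
t=24 end EV5 → 0
t=25 start EV6 → 1
t=31 start EV7 → 2
t=32 end EV6 → 1
t=39 end EV7 → 0
Peak is 3, at t=8 (EV2, EV3, EV4).

3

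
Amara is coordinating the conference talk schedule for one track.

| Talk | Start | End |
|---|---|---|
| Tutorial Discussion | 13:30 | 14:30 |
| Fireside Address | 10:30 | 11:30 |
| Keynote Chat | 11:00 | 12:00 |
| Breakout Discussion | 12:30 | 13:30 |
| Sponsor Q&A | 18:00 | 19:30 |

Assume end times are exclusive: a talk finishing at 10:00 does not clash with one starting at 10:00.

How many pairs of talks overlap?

Sorted by start: Fireside Address, Keynote Chat, Breakout Discussion, Tutorial Discussion, Sponsor Q&A.
Keynote Chat starts before Fireside Address ends → Fireside Address and Keynote Chat overlap.
Breakout Discussion starts after Fireside Address ends, so nothing later overlaps Fireside Address either.
Breakout Discussion starts after Keynote Chat ends, so nothing later overlaps Keynote Chat either.
Tutorial Discussion starts exactly when Breakout Discussion ends (back-to-back, no overlap), so nothing later overlaps Breakout Discussion either.
Sponsor Q&A starts after Tutorial Discussion ends.
Overlapping pairs: Fireside Address & Keynote Chat — 1 in total.

1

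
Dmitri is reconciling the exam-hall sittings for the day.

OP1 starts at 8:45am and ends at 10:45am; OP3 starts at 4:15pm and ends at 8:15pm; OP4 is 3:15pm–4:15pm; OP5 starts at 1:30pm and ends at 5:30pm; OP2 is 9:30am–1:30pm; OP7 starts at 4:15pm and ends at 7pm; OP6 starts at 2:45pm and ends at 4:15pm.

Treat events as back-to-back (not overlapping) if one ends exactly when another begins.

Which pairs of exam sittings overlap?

Sorted by start: OP1, OP2, OP5, OP6, OP4, OP3, OP7.
OP2 starts before OP1 ends → OP1 and OP2 overlap.
OP5 starts after OP1 ends, so nothing later overlaps OP1 either.
OP5 starts exactly when OP2 ends (back-to-back, no overlap), so nothing later overlaps OP2 either.
OP6 starts before OP5 ends → OP5 and OP6 overlap.
OP4 starts before OP5 ends → OP5 and OP4 overlap.
OP3 starts before OP5 ends → OP5 and OP3 overlap.
OP7 starts before OP5 ends → OP5 and OP7 overlap.
OP4 starts before OP6 ends → OP6 and OP4 overlap.
OP3 starts exactly when OP6 ends (back-to-back, no overlap), so nothing later overlaps OP6 either.
OP3 starts exactly when OP4 ends (back-to-back, no overlap), so nothing later overlaps OP4 either.
OP7 starts before OP3 ends → OP3 and OP7 overlap.

OP1 & OP2, OP3 & OP5, OP3 & OP7, OP4 & OP5, OP4 & OP6, OP5 & OP6, OP5 & OP7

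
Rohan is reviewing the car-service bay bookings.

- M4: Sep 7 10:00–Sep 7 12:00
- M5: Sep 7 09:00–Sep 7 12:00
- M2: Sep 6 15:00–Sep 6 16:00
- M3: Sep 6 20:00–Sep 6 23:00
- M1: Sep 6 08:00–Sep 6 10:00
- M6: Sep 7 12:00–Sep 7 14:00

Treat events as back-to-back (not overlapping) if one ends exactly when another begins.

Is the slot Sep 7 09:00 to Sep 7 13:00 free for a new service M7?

No — it overlaps M4, M5, M6

M1: ends Sep 6 10:00 at or before M7 starts Sep 7 09:00 → clear.
M2: ends Sep 6 16:00 at or before M7 starts Sep 7 09:00 → clear.
M3: ends Sep 6 23:00 at or before M7 starts Sep 7 09:00 → clear.
M5: starts Sep 7 09:00 before M7 ends Sep 7 13:00, and ends Sep 7 12:00 after M7 starts Sep 7 09:00 → overlap.
M4: starts Sep 7 10:00 before M7 ends Sep 7 13:00, and ends Sep 7 12:00 after M7 starts Sep 7 09:00 → overlap.
M6: starts Sep 7 12:00 before M7 ends Sep 7 13:00, and ends Sep 7 14:00 after M7 starts Sep 7 09:00 → overlap.
M7 overlaps M4, M5, M6.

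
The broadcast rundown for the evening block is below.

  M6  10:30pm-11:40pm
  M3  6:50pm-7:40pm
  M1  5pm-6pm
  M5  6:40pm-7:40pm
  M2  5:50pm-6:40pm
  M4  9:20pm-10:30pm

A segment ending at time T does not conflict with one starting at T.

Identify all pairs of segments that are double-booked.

Sorted by start: M1, M2, M5, M3, M4, M6.
M2 starts before M1 ends → M1 and M2 overlap.
M5 starts after M1 ends — done with M1.
M5 starts exactly when M2 ends (back-to-back, no overlap) — done with M2.
M3 starts before M5 ends → M5 and M3 overlap.
M4 starts after M5 ends — done with M5.
M4 starts after M3 ends — done with M3.
M6 starts exactly when M4 ends (back-to-back, no overlap).

M1 & M2, M3 & M5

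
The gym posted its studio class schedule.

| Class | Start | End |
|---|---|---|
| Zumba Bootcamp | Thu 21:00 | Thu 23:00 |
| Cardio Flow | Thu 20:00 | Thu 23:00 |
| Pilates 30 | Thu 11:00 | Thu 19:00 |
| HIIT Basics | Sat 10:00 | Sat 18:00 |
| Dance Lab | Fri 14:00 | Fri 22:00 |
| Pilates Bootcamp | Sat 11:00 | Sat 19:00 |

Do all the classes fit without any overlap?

No

Sorted by start: Pilates 30, Cardio Flow, Zumba Bootcamp, Dance Lab, HIIT Basics, Pilates Bootcamp.
Cardio Flow starts after Pilates 30 ends; Pilates 30 is clear from here.
Zumba Bootcamp starts before Cardio Flow ends → Cardio Flow and Zumba Bootcamp overlap.
That's a conflict, so the schedule is not conflict-free.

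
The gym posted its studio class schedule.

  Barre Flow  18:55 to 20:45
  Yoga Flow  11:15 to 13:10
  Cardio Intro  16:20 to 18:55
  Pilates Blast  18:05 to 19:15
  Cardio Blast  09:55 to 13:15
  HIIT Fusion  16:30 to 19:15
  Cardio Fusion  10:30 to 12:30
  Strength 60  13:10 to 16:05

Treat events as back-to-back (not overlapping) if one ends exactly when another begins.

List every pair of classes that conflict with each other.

Barre Flow & HIIT Fusion, Barre Flow & Pilates Blast, Cardio Blast & Cardio Fusion, Cardio Blast & Strength 60, Cardio Blast & Yoga Flow, Cardio Fusion & Yoga Flow, Cardio Intro & HIIT Fusion, Cardio Intro & Pilates Blast, HIIT Fusion & Pilates Blast

Sorted by start: Cardio Blast, Cardio Fusion, Yoga Flow, Strength 60, Cardio Intro, HIIT Fusion, Pilates Blast, Barre Flow.
Cardio Fusion starts before Cardio Blast ends → Cardio Blast and Cardio Fusion overlap.
Yoga Flow starts before Cardio Blast ends → Cardio Blast and Yoga Flow overlap.
Strength 60 starts before Cardio Blast ends → Cardio Blast and Strength 60 overlap.
Cardio Intro starts after Cardio Blast ends; Cardio Blast is clear from here.
Yoga Flow starts before Cardio Fusion ends → Cardio Fusion and Yoga Flow overlap.
Strength 60 starts after Cardio Fusion ends; Cardio Fusion is clear from here.
Strength 60 starts exactly when Yoga Flow ends (back-to-back, no overlap); Yoga Flow is clear from here.
Cardio Intro starts after Strength 60 ends; Strength 60 is clear from here.
HIIT Fusion starts before Cardio Intro ends → Cardio Intro and HIIT Fusion overlap.
Pilates Blast starts before Cardio Intro ends → Cardio Intro and Pilates Blast overlap.
Barre Flow starts exactly when Cardio Intro ends (back-to-back, no overlap).
Pilates Blast starts before HIIT Fusion ends → HIIT Fusion and Pilates Blast overlap.
Barre Flow starts before HIIT Fusion ends → HIIT Fusion and Barre Flow overlap.
Barre Flow starts before Pilates Blast ends → Pilates Blast and Barre Flow overlap.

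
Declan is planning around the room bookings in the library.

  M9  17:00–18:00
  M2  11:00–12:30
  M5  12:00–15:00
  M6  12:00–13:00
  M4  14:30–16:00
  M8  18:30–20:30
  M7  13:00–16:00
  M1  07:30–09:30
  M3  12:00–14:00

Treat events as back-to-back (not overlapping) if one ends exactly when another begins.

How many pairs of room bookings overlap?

Sorted by start: M1, M2, M3, M5, M6, M7, M4, M9, M8.
M2 starts after M1 ends — done with M1.
M3 starts before M2 ends → M2 and M3 overlap.
M5 starts before M2 ends → M2 and M5 overlap.
M6 starts before M2 ends → M2 and M6 overlap.
M7 starts after M2 ends — done with M2.
M5 starts before M3 ends → M3 and M5 overlap.
M6 starts before M3 ends → M3 and M6 overlap.
M7 starts before M3 ends → M3 and M7 overlap.
M4 starts after M3 ends — done with M3.
M6 starts before M5 ends → M5 and M6 overlap.
M7 starts before M5 ends → M5 and M7 overlap.
M4 starts before M5 ends → M5 and M4 overlap.
M9 starts after M5 ends — done with M5.
M7 starts exactly when M6 ends (back-to-back, no overlap) — done with M6.
M4 starts before M7 ends → M7 and M4 overlap.
M9 starts after M7 ends — done with M7.
M9 starts after M4 ends — done with M4.
M8 starts after M9 ends.
Overlapping pairs: M2 & M3, M2 & M5, M2 & M6, M3 & M5, M3 & M6, M3 & M7, M4 & M5, M4 & M7, M5 & M6, M5 & M7 — 10 in total.

10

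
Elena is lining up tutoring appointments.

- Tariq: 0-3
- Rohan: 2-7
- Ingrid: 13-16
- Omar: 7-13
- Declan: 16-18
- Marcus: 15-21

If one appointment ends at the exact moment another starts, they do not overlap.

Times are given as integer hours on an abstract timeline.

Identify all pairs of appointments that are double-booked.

Declan & Marcus, Ingrid & Marcus, Rohan & Tariq

Sorted by start: Tariq, Rohan, Omar, Ingrid, Marcus, Declan.
Rohan starts before Tariq ends → Tariq and Rohan overlap.
Omar starts after Tariq ends, so nothing later overlaps Tariq either.
Omar starts exactly when Rohan ends (back-to-back, no overlap), so nothing later overlaps Rohan either.
Ingrid starts exactly when Omar ends (back-to-back, no overlap), so nothing later overlaps Omar either.
Marcus starts before Ingrid ends → Ingrid and Marcus overlap.
Declan starts exactly when Ingrid ends (back-to-back, no overlap).
Declan starts before Marcus ends → Marcus and Declan overlap.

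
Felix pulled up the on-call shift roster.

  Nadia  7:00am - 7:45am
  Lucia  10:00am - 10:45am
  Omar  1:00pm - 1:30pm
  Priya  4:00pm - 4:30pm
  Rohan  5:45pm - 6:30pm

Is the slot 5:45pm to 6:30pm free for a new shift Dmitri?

Nadia: ends 7:45am at or before Dmitri starts 5:45pm → clear.
Lucia: ends 10:45am at or before Dmitri starts 5:45pm → clear.
Omar: ends 1:30pm at or before Dmitri starts 5:45pm → clear.
Priya: ends 4:30pm at or before Dmitri starts 5:45pm → clear.
Rohan: starts 5:45pm before Dmitri ends 6:30pm, and ends 6:30pm after Dmitri starts 5:45pm → overlap.
Dmitri overlaps Rohan.

No — it overlaps Rohan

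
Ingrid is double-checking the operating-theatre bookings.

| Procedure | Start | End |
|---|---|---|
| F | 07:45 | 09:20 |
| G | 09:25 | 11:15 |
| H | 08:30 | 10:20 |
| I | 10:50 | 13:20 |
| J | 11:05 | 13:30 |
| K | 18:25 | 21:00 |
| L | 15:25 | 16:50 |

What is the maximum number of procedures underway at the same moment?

3

Sweep the timeline, counting +1 at each start and −1 at each end (ends before starts at a tie):
07:45 start F → 1
08:30 start H → 2
09:20 end F → 1
09:25 start G → 2
10:20 end H → 1
10:50 start I → 2
11:05 start J → 3
11:15 end G → 2
13:20 end I → 1
13:30 end J → 0
15:25 start L → 1
16:50 end L → 0
18:25 start K → 1
21:00 end K → 0
Peak is 3, at 11:05 (G, I, J).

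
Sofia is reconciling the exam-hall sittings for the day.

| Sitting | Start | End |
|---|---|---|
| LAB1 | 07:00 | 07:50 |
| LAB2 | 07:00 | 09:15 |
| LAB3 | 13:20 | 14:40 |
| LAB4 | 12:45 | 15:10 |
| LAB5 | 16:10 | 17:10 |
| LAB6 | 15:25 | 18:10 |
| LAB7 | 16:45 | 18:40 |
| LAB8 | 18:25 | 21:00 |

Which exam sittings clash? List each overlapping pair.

LAB1 & LAB2, LAB3 & LAB4, LAB5 & LAB6, LAB5 & LAB7, LAB6 & LAB7, LAB7 & LAB8

Sorted by start: LAB1, LAB2, LAB4, LAB3, LAB6, LAB5, LAB7, LAB8.
LAB2 starts before LAB1 ends → LAB1 and LAB2 overlap.
LAB4 starts after LAB1 ends, so LAB1 has no further overlaps.
LAB4 starts after LAB2 ends, so LAB2 has no further overlaps.
LAB3 starts before LAB4 ends → LAB4 and LAB3 overlap.
LAB6 starts after LAB4 ends, so LAB4 has no further overlaps.
LAB6 starts after LAB3 ends, so LAB3 has no further overlaps.
LAB5 starts before LAB6 ends → LAB6 and LAB5 overlap.
LAB7 starts before LAB6 ends → LAB6 and LAB7 overlap.
LAB8 starts after LAB6 ends.
LAB7 starts before LAB5 ends → LAB5 and LAB7 overlap.
LAB8 starts after LAB5 ends.
LAB8 starts before LAB7 ends → LAB7 and LAB8 overlap.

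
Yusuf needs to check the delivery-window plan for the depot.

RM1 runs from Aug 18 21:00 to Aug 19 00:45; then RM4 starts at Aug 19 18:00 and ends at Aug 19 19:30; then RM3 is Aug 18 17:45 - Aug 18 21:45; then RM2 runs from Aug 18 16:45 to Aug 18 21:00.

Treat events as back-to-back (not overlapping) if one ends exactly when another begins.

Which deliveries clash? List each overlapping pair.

Sorted by start: RM2, RM3, RM1, RM4.
RM3 starts before RM2 ends → RM2 and RM3 overlap.
RM1 starts exactly when RM2 ends (back-to-back, no overlap); RM2 is clear from here.
RM1 starts before RM3 ends → RM3 and RM1 overlap.
RM4 starts after RM3 ends.
RM4 starts after RM1 ends.

RM1 & RM3, RM2 & RM3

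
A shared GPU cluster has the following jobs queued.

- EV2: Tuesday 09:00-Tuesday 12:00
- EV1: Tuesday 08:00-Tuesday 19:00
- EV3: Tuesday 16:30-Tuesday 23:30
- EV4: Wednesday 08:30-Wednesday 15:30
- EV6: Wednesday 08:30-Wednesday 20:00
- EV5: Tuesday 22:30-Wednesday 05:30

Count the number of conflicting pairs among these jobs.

4

Sorted by start: EV1, EV2, EV3, EV5, EV4, EV6.
EV2 starts before EV1 ends → EV1 and EV2 overlap.
EV3 starts before EV1 ends → EV1 and EV3 overlap.
EV5 starts after EV1 ends; EV1 is clear from here.
EV3 starts after EV2 ends; EV2 is clear from here.
EV5 starts before EV3 ends → EV3 and EV5 overlap.
EV4 starts after EV3 ends; EV3 is clear from here.
EV4 starts after EV5 ends; EV5 is clear from here.
EV6 starts before EV4 ends → EV4 and EV6 overlap.
Overlapping pairs: EV1 & EV2, EV1 & EV3, EV3 & EV5, EV4 & EV6 — 4 in total.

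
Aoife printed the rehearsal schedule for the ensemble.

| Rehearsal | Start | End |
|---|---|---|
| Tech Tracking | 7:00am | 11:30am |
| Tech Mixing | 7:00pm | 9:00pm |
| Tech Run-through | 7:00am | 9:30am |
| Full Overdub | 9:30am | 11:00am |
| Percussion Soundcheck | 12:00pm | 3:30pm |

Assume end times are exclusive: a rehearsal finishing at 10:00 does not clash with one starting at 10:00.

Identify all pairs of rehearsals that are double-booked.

Full Overdub & Tech Tracking, Tech Run-through & Tech Tracking

Sorted by start: Tech Tracking, Tech Run-through, Full Overdub, Percussion Soundcheck, Tech Mixing.
Tech Run-through starts before Tech Tracking ends → Tech Tracking and Tech Run-through overlap.
Full Overdub starts before Tech Tracking ends → Tech Tracking and Full Overdub overlap.
Percussion Soundcheck starts after Tech Tracking ends, so Tech Tracking has no further overlaps.
Full Overdub starts exactly when Tech Run-through ends (back-to-back, no overlap), so Tech Run-through has no further overlaps.
Percussion Soundcheck starts after Full Overdub ends, so Full Overdub has no further overlaps.
Tech Mixing starts after Percussion Soundcheck ends.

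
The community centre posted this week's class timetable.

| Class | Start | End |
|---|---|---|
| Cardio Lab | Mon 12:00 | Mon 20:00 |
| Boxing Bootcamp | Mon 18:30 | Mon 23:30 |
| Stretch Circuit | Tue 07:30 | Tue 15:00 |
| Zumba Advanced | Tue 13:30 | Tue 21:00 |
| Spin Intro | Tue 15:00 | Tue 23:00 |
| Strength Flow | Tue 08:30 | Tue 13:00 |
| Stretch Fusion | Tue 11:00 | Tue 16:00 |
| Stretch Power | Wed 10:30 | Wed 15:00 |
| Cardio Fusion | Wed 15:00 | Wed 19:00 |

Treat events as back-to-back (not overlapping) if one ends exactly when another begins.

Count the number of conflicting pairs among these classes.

8

Sorted by start: Cardio Lab, Boxing Bootcamp, Stretch Circuit, Strength Flow, Stretch Fusion, Zumba Advanced, Spin Intro, Stretch Power, Cardio Fusion.
Boxing Bootcamp starts before Cardio Lab ends → Cardio Lab and Boxing Bootcamp overlap.
Stretch Circuit starts after Cardio Lab ends, so Cardio Lab has no further overlaps.
Stretch Circuit starts after Boxing Bootcamp ends, so Boxing Bootcamp has no further overlaps.
Strength Flow starts before Stretch Circuit ends → Stretch Circuit and Strength Flow overlap.
Stretch Fusion starts before Stretch Circuit ends → Stretch Circuit and Stretch Fusion overlap.
Zumba Advanced starts before Stretch Circuit ends → Stretch Circuit and Zumba Advanced overlap.
Spin Intro starts exactly when Stretch Circuit ends (back-to-back, no overlap), so Stretch Circuit has no further overlaps.
Stretch Fusion starts before Strength Flow ends → Strength Flow and Stretch Fusion overlap.
Zumba Advanced starts after Strength Flow ends, so Strength Flow has no further overlaps.
Zumba Advanced starts before Stretch Fusion ends → Stretch Fusion and Zumba Advanced overlap.
Spin Intro starts before Stretch Fusion ends → Stretch Fusion and Spin Intro overlap.
Stretch Power starts after Stretch Fusion ends, so Stretch Fusion has no further overlaps.
Spin Intro starts before Zumba Advanced ends → Zumba Advanced and Spin Intro overlap.
Stretch Power starts after Zumba Advanced ends, so Zumba Advanced has no further overlaps.
Stretch Power starts after Spin Intro ends, so Spin Intro has no further overlaps.
Cardio Fusion starts exactly when Stretch Power ends (back-to-back, no overlap).
Overlapping pairs: Boxing Bootcamp & Cardio Lab, Spin Intro & Stretch Fusion, Spin Intro & Zumba Advanced, Strength Flow & Stretch Circuit, Strength Flow & Stretch Fusion, Stretch Circuit & Stretch Fusion, Stretch Circuit & Zumba Advanced, Stretch Fusion & Zumba Advanced — 8 in total.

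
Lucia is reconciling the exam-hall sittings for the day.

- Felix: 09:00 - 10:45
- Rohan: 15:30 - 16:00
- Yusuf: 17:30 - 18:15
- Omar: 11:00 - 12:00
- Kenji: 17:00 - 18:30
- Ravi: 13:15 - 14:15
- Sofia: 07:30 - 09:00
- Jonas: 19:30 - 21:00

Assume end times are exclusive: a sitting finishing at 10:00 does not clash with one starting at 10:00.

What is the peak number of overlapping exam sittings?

Sweep the timeline, counting +1 at each start and −1 at each end (ends before starts at a tie):
07:30 start Sofia → 1
09:00 end Sofia → 0
09:00 start Felix → 1
10:45 end Felix → 0
11:00 start Omar → 1
12:00 end Omar → 0
13:15 start Ravi → 1
14:15 end Ravi → 0
15:30 start Rohan → 1
16:00 end Rohan → 0
17:00 start Kenji → 1
17:30 start Yusuf → 2
18:15 end Yusuf → 1
18:30 end Kenji → 0
19:30 start Jonas → 1
21:00 end Jonas → 0
Peak is 2, at 17:30 (Kenji, Yusuf).

2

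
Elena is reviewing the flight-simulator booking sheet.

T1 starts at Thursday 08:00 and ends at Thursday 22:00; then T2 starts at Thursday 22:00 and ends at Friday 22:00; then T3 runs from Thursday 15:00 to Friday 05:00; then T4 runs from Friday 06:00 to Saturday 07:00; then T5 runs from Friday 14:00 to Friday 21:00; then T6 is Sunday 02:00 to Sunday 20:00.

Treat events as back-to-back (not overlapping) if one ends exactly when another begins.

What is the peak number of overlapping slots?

Walk through starts and ends in time order (an end at T is processed before a start at T):
Thursday 08:00 start T1 → 1
Thursday 15:00 start T3 → 2
Thursday 22:00 end T1 → 1
Thursday 22:00 start T2 → 2
Friday 05:00 end T3 → 1
Friday 06:00 start T4 → 2
Friday 14:00 start T5 → 3
Friday 21:00 end T5 → 2
Friday 22:00 end T2 → 1
Saturday 07:00 end T4 → 0
Sunday 02:00 start T6 → 1
Sunday 20:00 end T6 → 0
Peak is 3, at Friday 14:00 (T2, T4, T5).

3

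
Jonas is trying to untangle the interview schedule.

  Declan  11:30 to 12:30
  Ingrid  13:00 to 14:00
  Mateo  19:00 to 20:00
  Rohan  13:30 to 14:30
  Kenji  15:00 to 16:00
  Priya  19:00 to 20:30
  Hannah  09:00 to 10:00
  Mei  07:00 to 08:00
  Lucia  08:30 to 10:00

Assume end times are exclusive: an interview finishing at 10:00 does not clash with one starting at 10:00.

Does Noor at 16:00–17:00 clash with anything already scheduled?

Mei: ends 08:00 at or before Noor starts 16:00 → clear.
Lucia: ends 10:00 at or before Noor starts 16:00 → clear.
Hannah: ends 10:00 at or before Noor starts 16:00 → clear.
Declan: ends 12:30 at or before Noor starts 16:00 → clear.
Ingrid: ends 14:00 at or before Noor starts 16:00 → clear.
Rohan: ends 14:30 at or before Noor starts 16:00 → clear.
Kenji: ends 16:00 at or before Noor starts 16:00 → clear.
Mateo: starts 19:00 at or after Noor ends 17:00 → clear.
Priya: starts 19:00 at or after Noor ends 17:00 → clear.

No — it doesn't clash with anything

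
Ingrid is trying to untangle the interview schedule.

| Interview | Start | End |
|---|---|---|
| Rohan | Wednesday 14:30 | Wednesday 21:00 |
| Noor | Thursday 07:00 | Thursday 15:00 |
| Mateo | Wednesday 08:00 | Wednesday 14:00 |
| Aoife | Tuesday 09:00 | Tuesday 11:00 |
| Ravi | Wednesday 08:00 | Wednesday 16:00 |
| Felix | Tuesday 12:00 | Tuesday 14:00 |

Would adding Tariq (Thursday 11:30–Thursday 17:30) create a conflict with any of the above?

Yes — it overlaps Noor

Aoife: ends Tuesday 11:00 at or before Tariq starts Thursday 11:30 → clear.
Felix: ends Tuesday 14:00 at or before Tariq starts Thursday 11:30 → clear.
Ravi: ends Wednesday 16:00 at or before Tariq starts Thursday 11:30 → clear.
Mateo: ends Wednesday 14:00 at or before Tariq starts Thursday 11:30 → clear.
Rohan: ends Wednesday 21:00 at or before Tariq starts Thursday 11:30 → clear.
Noor: starts Thursday 07:00 before Tariq ends Thursday 17:30, and ends Thursday 15:00 after Tariq starts Thursday 11:30 → overlap.
Tariq overlaps Noor.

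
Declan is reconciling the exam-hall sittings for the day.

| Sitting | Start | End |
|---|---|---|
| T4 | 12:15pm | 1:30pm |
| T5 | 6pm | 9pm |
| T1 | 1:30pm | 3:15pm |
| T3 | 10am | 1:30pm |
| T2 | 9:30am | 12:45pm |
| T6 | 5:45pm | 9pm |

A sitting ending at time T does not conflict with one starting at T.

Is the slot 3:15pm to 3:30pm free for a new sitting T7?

T2: ends 12:45pm at or before T7 starts 3:15pm → clear.
T3: ends 1:30pm at or before T7 starts 3:15pm → clear.
T4: ends 1:30pm at or before T7 starts 3:15pm → clear.
T1: ends 3:15pm at or before T7 starts 3:15pm → clear.
T6: starts 5:45pm at or after T7 ends 3:30pm → clear.
T5: starts 6pm at or after T7 ends 3:30pm → clear.

Yes — the slot is free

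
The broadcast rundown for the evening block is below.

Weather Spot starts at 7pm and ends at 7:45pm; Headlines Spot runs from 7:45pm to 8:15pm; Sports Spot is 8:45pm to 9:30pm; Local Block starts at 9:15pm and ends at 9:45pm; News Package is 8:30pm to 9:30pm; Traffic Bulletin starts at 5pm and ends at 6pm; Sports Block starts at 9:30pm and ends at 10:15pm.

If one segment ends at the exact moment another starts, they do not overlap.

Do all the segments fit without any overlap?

Check each pair: they overlap iff neither finishes before the other starts.
Sorted by start: Traffic Bulletin, Weather Spot, Headlines Spot, News Package, Sports Spot, Local Block, Sports Block.
Weather Spot starts after Traffic Bulletin ends, so nothing later overlaps Traffic Bulletin either.
Headlines Spot starts exactly when Weather Spot ends (back-to-back, no overlap), so nothing later overlaps Weather Spot either.
News Package starts after Headlines Spot ends, so nothing later overlaps Headlines Spot either.
Sports Spot starts before News Package ends → News Package and Sports Spot overlap.
That's a conflict, so the schedule is not conflict-free.

No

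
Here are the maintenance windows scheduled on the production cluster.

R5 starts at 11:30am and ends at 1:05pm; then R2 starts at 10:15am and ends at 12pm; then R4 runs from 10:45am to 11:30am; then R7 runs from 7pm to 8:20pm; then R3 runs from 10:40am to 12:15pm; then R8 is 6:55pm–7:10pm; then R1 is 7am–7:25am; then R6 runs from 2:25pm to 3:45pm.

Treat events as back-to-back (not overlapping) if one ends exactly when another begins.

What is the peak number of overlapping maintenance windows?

3

Sweep the timeline, counting +1 at each start and −1 at each end (ends before starts at a tie):
7am start R1 → 1
7:25am end R1 → 0
10:15am start R2 → 1
10:40am start R3 → 2
10:45am start R4 → 3
11:30am end R4 → 2
11:30am start R5 → 3
12pm end R2 → 2
12:15pm end R3 → 1
1:05pm end R5 → 0
2:25pm start R6 → 1
3:45pm end R6 → 0
6:55pm start R8 → 1
7pm start R7 → 2
7:10pm end R8 → 1
8:20pm end R7 → 0
Peak is 3, at 10:45am (R2, R3, R4).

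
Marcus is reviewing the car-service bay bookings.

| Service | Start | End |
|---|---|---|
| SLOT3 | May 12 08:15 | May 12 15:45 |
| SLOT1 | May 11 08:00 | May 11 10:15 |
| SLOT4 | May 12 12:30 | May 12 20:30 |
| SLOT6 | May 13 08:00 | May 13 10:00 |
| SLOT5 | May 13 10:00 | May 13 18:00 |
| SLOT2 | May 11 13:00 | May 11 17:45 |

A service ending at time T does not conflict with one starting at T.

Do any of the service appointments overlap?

Sorted by start: SLOT1, SLOT2, SLOT3, SLOT4, SLOT6, SLOT5.
SLOT2 starts after SLOT1 ends; SLOT1 is clear from here.
SLOT3 starts after SLOT2 ends; SLOT2 is clear from here.
SLOT4 starts before SLOT3 ends → SLOT3 and SLOT4 overlap.
That's a conflict, so the schedule is not conflict-free.

Yes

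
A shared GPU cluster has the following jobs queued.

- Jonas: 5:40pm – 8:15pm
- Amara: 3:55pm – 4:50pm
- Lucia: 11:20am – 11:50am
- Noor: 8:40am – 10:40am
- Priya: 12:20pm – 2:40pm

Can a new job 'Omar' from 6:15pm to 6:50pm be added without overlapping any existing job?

Noor: ends 10:40am at or before Omar starts 6:15pm → clear.
Lucia: ends 11:50am at or before Omar starts 6:15pm → clear.
Priya: ends 2:40pm at or before Omar starts 6:15pm → clear.
Amara: ends 4:50pm at or before Omar starts 6:15pm → clear.
Jonas: starts 5:40pm before Omar ends 6:50pm, and ends 8:15pm after Omar starts 6:15pm → overlap.
Omar overlaps Jonas.

No — it overlaps Jonas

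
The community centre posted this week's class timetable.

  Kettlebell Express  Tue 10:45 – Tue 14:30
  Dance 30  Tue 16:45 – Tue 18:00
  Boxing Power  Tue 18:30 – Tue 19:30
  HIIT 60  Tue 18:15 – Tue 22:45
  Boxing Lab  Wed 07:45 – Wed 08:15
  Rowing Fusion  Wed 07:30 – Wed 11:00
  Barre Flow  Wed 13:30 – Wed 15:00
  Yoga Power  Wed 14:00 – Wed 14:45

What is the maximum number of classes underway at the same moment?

Sweep the timeline, counting +1 at each start and −1 at each end (ends before starts at a tie):
Tue 10:45 start Kettlebell Express → 1
Tue 14:30 end Kettlebell Express → 0
Tue 16:45 start Dance 30 → 1
Tue 18:00 end Dance 30 → 0
Tue 18:15 start HIIT 60 → 1
Tue 18:30 start Boxing Power → 2
Tue 19:30 end Boxing Power → 1
Tue 22:45 end HIIT 60 → 0
Wed 07:30 start Rowing Fusion → 1
Wed 07:45 start Boxing Lab → 2
Wed 08:15 end Boxing Lab → 1
Wed 11:00 end Rowing Fusion → 0
Wed 13:30 start Barre Flow → 1
Wed 14:00 start Yoga Power → 2
Wed 14:45 end Yoga Power → 1
Wed 15:00 end Barre Flow → 0
Peak is 2, at Tue 18:30 (Boxing Power, HIIT 60).

2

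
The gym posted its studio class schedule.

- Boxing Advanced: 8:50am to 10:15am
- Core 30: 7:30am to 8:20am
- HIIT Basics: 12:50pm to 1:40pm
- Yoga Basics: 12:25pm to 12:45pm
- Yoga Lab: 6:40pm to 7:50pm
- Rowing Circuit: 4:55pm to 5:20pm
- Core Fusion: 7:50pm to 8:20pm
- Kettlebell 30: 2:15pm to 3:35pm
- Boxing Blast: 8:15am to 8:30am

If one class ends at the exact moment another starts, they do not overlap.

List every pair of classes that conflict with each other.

Sorted by start: Core 30, Boxing Blast, Boxing Advanced, Yoga Basics, HIIT Basics, Kettlebell 30, Rowing Circuit, Yoga Lab, Core Fusion.
Boxing Blast starts before Core 30 ends → Core 30 and Boxing Blast overlap.
Boxing Advanced starts after Core 30 ends, so Core 30 has no further overlaps.
Boxing Advanced starts after Boxing Blast ends, so Boxing Blast has no further overlaps.
Yoga Basics starts after Boxing Advanced ends, so Boxing Advanced has no further overlaps.
HIIT Basics starts after Yoga Basics ends, so Yoga Basics has no further overlaps.
Kettlebell 30 starts after HIIT Basics ends, so HIIT Basics has no further overlaps.
Rowing Circuit starts after Kettlebell 30 ends, so Kettlebell 30 has no further overlaps.
Yoga Lab starts after Rowing Circuit ends, so Rowing Circuit has no further overlaps.
Core Fusion starts exactly when Yoga Lab ends (back-to-back, no overlap).

Boxing Blast & Core 30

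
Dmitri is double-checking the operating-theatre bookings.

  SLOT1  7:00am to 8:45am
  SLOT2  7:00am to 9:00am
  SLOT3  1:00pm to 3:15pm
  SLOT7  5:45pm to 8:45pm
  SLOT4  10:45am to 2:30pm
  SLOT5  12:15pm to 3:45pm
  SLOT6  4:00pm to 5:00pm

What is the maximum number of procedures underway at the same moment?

Walk through starts and ends in time order (an end at T is processed before a start at T):
7:00am start SLOT1 → 1
7:00am start SLOT2 → 2
8:45am end SLOT1 → 1
9:00am end SLOT2 → 0
10:45am start SLOT4 → 1
12:15pm start SLOT5 → 2
1:00pm start SLOT3 → 3
2:30pm end SLOT4 → 2
3:15pm end SLOT3 → 1
3:45pm end SLOT5 → 0
4:00pm start SLOT6 → 1
5:00pm end SLOT6 → 0
5:45pm start SLOT7 → 1
8:45pm end SLOT7 → 0
Peak is 3, at 1:00pm (SLOT3, SLOT4, SLOT5).

3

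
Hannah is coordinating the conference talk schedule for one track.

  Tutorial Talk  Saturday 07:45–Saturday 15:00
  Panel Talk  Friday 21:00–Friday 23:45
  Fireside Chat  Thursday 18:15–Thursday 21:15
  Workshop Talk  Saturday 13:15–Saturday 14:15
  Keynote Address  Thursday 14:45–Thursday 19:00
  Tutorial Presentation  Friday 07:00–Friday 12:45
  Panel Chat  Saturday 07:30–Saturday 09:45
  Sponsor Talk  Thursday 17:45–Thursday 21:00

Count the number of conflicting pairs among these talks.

5

Check each pair: they overlap iff neither finishes before the other starts.
Sorted by start: Keynote Address, Sponsor Talk, Fireside Chat, Tutorial Presentation, Panel Talk, Panel Chat, Tutorial Talk, Workshop Talk.
Sponsor Talk starts before Keynote Address ends → Keynote Address and Sponsor Talk overlap.
Fireside Chat starts before Keynote Address ends → Keynote Address and Fireside Chat overlap.
Tutorial Presentation starts after Keynote Address ends, so Keynote Address has no further overlaps.
Fireside Chat starts before Sponsor Talk ends → Sponsor Talk and Fireside Chat overlap.
Tutorial Presentation starts after Sponsor Talk ends, so Sponsor Talk has no further overlaps.
Tutorial Presentation starts after Fireside Chat ends, so Fireside Chat has no further overlaps.
Panel Talk starts after Tutorial Presentation ends, so Tutorial Presentation has no further overlaps.
Panel Chat starts after Panel Talk ends, so Panel Talk has no further overlaps.
Tutorial Talk starts before Panel Chat ends → Panel Chat and Tutorial Talk overlap.
Workshop Talk starts after Panel Chat ends.
Workshop Talk starts before Tutorial Talk ends → Tutorial Talk and Workshop Talk overlap.
Overlapping pairs: Fireside Chat & Keynote Address, Fireside Chat & Sponsor Talk, Keynote Address & Sponsor Talk, Panel Chat & Tutorial Talk, Tutorial Talk & Workshop Talk — 5 in total.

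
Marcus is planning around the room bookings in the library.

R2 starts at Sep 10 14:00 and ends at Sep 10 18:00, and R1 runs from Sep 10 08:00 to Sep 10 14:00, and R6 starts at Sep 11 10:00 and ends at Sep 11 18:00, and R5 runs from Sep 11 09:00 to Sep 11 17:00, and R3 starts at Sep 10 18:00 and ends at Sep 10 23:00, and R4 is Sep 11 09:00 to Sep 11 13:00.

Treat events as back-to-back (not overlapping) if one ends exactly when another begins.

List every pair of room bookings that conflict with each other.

R4 & R5, R4 & R6, R5 & R6

Check each pair: they overlap iff neither finishes before the other starts.
Sorted by start: R1, R2, R3, R4, R5, R6.
R2 starts exactly when R1 ends (back-to-back, no overlap), so R1 has no further overlaps.
R3 starts exactly when R2 ends (back-to-back, no overlap), so R2 has no further overlaps.
R4 starts after R3 ends, so R3 has no further overlaps.
R5 starts before R4 ends → R4 and R5 overlap.
R6 starts before R4 ends → R4 and R6 overlap.
R6 starts before R5 ends → R5 and R6 overlap.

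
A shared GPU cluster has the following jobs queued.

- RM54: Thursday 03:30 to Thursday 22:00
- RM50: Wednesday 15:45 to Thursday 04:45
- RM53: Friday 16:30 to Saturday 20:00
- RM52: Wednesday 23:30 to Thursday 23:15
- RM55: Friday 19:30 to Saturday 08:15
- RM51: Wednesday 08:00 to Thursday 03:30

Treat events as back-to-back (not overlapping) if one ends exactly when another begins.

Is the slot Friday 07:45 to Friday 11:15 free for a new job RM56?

RM51: ends Thursday 03:30 at or before RM56 starts Friday 07:45 → clear.
RM50: ends Thursday 04:45 at or before RM56 starts Friday 07:45 → clear.
RM52: ends Thursday 23:15 at or before RM56 starts Friday 07:45 → clear.
RM54: ends Thursday 22:00 at or before RM56 starts Friday 07:45 → clear.
RM53: starts Friday 16:30 at or after RM56 ends Friday 11:15 → clear.
RM55: starts Friday 19:30 at or after RM56 ends Friday 11:15 → clear.

Yes — the slot is free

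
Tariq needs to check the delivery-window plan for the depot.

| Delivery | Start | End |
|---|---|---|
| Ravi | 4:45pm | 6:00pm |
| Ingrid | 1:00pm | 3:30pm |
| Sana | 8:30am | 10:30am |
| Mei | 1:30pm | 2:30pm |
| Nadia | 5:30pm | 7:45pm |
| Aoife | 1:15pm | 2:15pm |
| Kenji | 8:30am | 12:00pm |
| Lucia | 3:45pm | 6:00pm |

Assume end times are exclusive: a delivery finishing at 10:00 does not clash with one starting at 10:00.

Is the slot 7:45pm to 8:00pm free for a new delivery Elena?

Kenji: ends 12:00pm at or before Elena starts 7:45pm → clear.
Sana: ends 10:30am at or before Elena starts 7:45pm → clear.
Ingrid: ends 3:30pm at or before Elena starts 7:45pm → clear.
Aoife: ends 2:15pm at or before Elena starts 7:45pm → clear.
Mei: ends 2:30pm at or before Elena starts 7:45pm → clear.
Lucia: ends 6:00pm at or before Elena starts 7:45pm → clear.
Ravi: ends 6:00pm at or before Elena starts 7:45pm → clear.
Nadia: ends 7:45pm at or before Elena starts 7:45pm → clear.

Yes — the slot is free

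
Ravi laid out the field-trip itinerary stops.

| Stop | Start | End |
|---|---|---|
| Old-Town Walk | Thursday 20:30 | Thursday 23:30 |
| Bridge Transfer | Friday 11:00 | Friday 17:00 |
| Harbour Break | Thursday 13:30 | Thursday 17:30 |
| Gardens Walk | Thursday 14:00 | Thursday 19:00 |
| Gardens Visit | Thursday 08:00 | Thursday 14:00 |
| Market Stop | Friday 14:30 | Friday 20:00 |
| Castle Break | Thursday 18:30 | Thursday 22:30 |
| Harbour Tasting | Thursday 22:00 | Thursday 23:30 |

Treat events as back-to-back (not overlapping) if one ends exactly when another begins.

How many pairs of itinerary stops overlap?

Sorted by start: Gardens Visit, Harbour Break, Gardens Walk, Castle Break, Old-Town Walk, Harbour Tasting, Bridge Transfer, Market Stop.
Harbour Break starts before Gardens Visit ends → Gardens Visit and Harbour Break overlap.
Gardens Walk starts exactly when Gardens Visit ends (back-to-back, no overlap), so nothing later overlaps Gardens Visit either.
Gardens Walk starts before Harbour Break ends → Harbour Break and Gardens Walk overlap.
Castle Break starts after Harbour Break ends, so nothing later overlaps Harbour Break either.
Castle Break starts before Gardens Walk ends → Gardens Walk and Castle Break overlap.
Old-Town Walk starts after Gardens Walk ends, so nothing later overlaps Gardens Walk either.
Old-Town Walk starts before Castle Break ends → Castle Break and Old-Town Walk overlap.
Harbour Tasting starts before Castle Break ends → Castle Break and Harbour Tasting overlap.
Bridge Transfer starts after Castle Break ends, so nothing later overlaps Castle Break either.
Harbour Tasting starts before Old-Town Walk ends → Old-Town Walk and Harbour Tasting overlap.
Bridge Transfer starts after Old-Town Walk ends, so nothing later overlaps Old-Town Walk either.
Bridge Transfer starts after Harbour Tasting ends, so nothing later overlaps Harbour Tasting either.
Market Stop starts before Bridge Transfer ends → Bridge Transfer and Market Stop overlap.
Overlapping pairs: Bridge Transfer & Market Stop, Castle Break & Gardens Walk, Castle Break & Harbour Tasting, Castle Break & Old-Town Walk, Gardens Visit & Harbour Break, Gardens Walk & Harbour Break, Harbour Tasting & Old-Town Walk — 7 in total.

7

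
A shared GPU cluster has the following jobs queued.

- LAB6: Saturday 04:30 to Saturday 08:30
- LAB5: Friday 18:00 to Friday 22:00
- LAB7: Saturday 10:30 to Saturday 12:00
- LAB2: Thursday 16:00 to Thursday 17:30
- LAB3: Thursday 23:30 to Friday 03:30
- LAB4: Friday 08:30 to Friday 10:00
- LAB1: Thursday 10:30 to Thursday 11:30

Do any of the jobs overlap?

Check each pair: they overlap iff neither finishes before the other starts.
Sorted by start: LAB1, LAB2, LAB3, LAB4, LAB5, LAB6, LAB7.
LAB2 starts after LAB1 ends — done with LAB1.
LAB3 starts after LAB2 ends — done with LAB2.
LAB4 starts after LAB3 ends — done with LAB3.
LAB5 starts after LAB4 ends — done with LAB4.
LAB6 starts after LAB5 ends — done with LAB5.
LAB7 starts after LAB6 ends.
Every pair is clear; the schedule has no overlaps.

No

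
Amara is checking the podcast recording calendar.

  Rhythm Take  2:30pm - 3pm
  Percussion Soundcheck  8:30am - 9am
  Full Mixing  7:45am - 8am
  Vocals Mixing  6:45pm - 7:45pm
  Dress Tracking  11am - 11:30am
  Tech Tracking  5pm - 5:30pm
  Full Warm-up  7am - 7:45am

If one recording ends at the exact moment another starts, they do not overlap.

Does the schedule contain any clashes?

Sorted by start: Full Warm-up, Full Mixing, Percussion Soundcheck, Dress Tracking, Rhythm Take, Tech Tracking, Vocals Mixing.
Full Mixing starts exactly when Full Warm-up ends (back-to-back, no overlap), so Full Warm-up has no further overlaps.
Percussion Soundcheck starts after Full Mixing ends, so Full Mixing has no further overlaps.
Dress Tracking starts after Percussion Soundcheck ends, so Percussion Soundcheck has no further overlaps.
Rhythm Take starts after Dress Tracking ends, so Dress Tracking has no further overlaps.
Tech Tracking starts after Rhythm Take ends, so Rhythm Take has no further overlaps.
Vocals Mixing starts after Tech Tracking ends.
Every pair is clear; the schedule has no overlaps.

No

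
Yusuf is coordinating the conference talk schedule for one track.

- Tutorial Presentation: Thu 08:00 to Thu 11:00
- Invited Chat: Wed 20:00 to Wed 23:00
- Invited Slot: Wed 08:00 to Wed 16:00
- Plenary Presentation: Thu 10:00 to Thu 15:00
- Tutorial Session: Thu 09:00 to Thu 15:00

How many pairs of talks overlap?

3

Sorted by start: Invited Slot, Invited Chat, Tutorial Presentation, Tutorial Session, Plenary Presentation.
Invited Chat starts after Invited Slot ends; Invited Slot is clear from here.
Tutorial Presentation starts after Invited Chat ends; Invited Chat is clear from here.
Tutorial Session starts before Tutorial Presentation ends → Tutorial Presentation and Tutorial Session overlap.
Plenary Presentation starts before Tutorial Presentation ends → Tutorial Presentation and Plenary Presentation overlap.
Plenary Presentation starts before Tutorial Session ends → Tutorial Session and Plenary Presentation overlap.
Overlapping pairs: Plenary Presentation & Tutorial Presentation, Plenary Presentation & Tutorial Session, Tutorial Presentation & Tutorial Session — 3 in total.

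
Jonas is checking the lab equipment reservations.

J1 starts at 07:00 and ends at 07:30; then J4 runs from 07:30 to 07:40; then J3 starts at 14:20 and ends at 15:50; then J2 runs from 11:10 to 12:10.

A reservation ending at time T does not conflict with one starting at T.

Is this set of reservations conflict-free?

Yes

Two intervals overlap when each starts before the other ends.
Sorted by start: J1, J4, J2, J3.
J4 starts exactly when J1 ends (back-to-back, no overlap), so nothing later overlaps J1 either.
J2 starts after J4 ends, so nothing later overlaps J4 either.
J3 starts after J2 ends.
Every pair is clear; the schedule has no overlaps.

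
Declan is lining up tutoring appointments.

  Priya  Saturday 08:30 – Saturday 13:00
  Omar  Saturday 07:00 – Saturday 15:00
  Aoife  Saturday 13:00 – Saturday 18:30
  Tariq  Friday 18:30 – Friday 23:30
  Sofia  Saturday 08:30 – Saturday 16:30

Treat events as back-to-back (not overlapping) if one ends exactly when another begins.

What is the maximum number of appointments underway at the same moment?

Sort all start/end points and keep a running count:
Friday 18:30 start Tariq → 1
Friday 23:30 end Tariq → 0
Saturday 07:00 start Omar → 1
Saturday 08:30 start Priya → 2
Saturday 08:30 start Sofia → 3
Saturday 13:00 end Priya → 2
Saturday 13:00 start Aoife → 3
Saturday 15:00 end Omar → 2
Saturday 16:30 end Sofia → 1
Saturday 18:30 end Aoife → 0
Peak is 3, at Saturday 08:30 (Omar, Priya, Sofia).

3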